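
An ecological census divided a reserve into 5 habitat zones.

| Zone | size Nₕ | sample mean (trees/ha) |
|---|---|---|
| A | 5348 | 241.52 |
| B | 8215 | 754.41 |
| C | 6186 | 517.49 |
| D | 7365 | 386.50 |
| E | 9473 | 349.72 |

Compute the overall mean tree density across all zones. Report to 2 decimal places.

N = 5348 + 8215 + 6186 + 7365 + 9473 = 36587.
The stratified mean weights each stratum mean by its population share Nₕ/N.
Σ Nₕx̄ₕ = 5348·241.52 + 8215·754.41 + 6186·517.49 + 7365·386.50 + 9473·349.72 = 1291648.96 + 6197478.15 + 3201193.14 + 2846572.5 + 3312897.56 = 16849790.31.
Divide by N: 16849790.31 / 36587 = 460.5404... → 460.54.

460.54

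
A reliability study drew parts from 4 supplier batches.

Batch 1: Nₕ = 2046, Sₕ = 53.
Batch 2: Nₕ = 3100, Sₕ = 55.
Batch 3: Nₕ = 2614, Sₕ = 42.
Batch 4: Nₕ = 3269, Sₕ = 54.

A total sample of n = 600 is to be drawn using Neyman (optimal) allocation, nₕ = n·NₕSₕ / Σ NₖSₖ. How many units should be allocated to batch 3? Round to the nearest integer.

Σ NₕSₕ = 2046·53 + 3100·55 + 2614·42 + 3269·54 = 565252.
Share for 3: 109788/565252 = 0.19423.
n_3 = 600 × 0.19423 = 116.537... → 117.

117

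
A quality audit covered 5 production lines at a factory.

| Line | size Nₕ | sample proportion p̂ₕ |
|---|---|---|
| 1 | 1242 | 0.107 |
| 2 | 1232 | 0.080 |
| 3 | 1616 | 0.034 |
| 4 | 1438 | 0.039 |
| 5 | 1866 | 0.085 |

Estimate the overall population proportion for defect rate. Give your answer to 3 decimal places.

Wₕ = Nₕ/N with N = 7394: 0.1680, 0.1666, 0.2186, 0.1945, 0.2524.
p̂_st = 0.1680·0.107 + 0.1666·0.080 + 0.2186·0.034 + 0.1945·0.039 + 0.2524·0.085 ≈ 0.06777... → 0.068.

0.068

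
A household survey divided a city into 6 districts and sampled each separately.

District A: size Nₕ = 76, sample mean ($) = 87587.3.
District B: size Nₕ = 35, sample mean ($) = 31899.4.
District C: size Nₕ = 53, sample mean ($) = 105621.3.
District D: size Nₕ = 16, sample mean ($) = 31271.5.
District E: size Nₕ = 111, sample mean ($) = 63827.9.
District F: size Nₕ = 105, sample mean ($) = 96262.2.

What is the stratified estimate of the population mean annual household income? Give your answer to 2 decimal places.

N = 76 + 35 + 53 + 16 + 111 + 105 = 396.
Weight each subgroup mean by Nₕ/N and sum.
Σ Nₕx̄ₕ = 76·87587.3 + 35·31899.4 + 53·105621.3 + 16·31271.5 + 111·63827.9 + 105·96262.2 = 6656634.8 + 1116479 + 5597928.9 + 500344 + 7084896.9 + 10107531 = 31063814.6.
Divide by N: 31063814.6 / 396 = 78443.9763... → 78443.98.

78443.98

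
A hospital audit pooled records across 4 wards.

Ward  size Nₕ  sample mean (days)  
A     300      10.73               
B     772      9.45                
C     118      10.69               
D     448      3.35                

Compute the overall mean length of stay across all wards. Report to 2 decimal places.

8.11

N = 1638; weights Wₕ = Nₕ/N = (0.1832, 0.4713, 0.0720, 0.2735).
x̄_st = Σ Wₕ·x̄ₕ = 0.1832·10.73 + 0.4713·9.45 + 0.0720·10.69 + 0.2735·3.35 ≈ 8.1054...
→ 8.11.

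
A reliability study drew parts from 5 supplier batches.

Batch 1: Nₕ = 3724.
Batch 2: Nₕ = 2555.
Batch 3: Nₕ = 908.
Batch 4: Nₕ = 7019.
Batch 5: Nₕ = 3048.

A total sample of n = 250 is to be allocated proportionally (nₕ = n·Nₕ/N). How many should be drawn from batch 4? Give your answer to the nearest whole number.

102

Share of batch 4 = 7019/17254 = 0.40680.
Allocate 250 × 0.40680 = 101.701... → 102.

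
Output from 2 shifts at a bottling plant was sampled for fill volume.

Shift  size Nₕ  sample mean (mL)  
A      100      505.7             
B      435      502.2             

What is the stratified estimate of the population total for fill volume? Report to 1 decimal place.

269027.0

Estimate total by summing Nₕ·x̄ₕ over strata.
100·505.7 + 435·502.2 = 50570 + 218457 = 269027.0.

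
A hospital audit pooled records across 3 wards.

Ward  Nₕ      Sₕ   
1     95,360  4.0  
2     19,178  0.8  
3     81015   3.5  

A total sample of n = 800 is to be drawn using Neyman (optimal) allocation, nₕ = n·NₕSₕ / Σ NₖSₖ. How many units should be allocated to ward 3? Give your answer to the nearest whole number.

Σ NₕSₕ = 95360·4.0 + 19178·0.8 + 81015·3.5 = 680334.9.
Share for 3: 283552.5/680334.9 = 0.41678.
n_3 = 800 × 0.41678 = 333.427... → 333.

333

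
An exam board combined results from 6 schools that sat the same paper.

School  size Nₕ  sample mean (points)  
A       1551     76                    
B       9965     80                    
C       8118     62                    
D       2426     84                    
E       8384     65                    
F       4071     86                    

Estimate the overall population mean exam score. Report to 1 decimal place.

72.9

N = 1551 + 9965 + 8118 + 2426 + 8384 + 4071 = 34515.
The stratified mean weights each stratum mean by its population share Nₕ/N.
Σ Nₕx̄ₕ = 1551·76 + 9965·80 + 8118·62 + 2426·84 + 8384·65 + 4071·86 = 117876 + 797200 + 503316 + 203784 + 544960 + 350106 = 2517242.
Divide by N: 2517242 / 34515 = 72.932... → 72.9.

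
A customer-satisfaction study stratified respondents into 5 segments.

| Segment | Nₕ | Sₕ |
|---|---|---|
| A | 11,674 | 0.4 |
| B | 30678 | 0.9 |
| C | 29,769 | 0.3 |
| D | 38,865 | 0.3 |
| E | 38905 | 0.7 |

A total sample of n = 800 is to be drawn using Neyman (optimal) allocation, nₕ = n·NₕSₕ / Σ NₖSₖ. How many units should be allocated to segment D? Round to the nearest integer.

Σ NₕSₕ = 11674·0.4 + 30678·0.9 + 29769·0.3 + 38865·0.3 + 38905·0.7 = 80103.5.
Share for D: 11659.5/80103.5 = 0.14556.
n_D = 800 × 0.14556 = 116.444... → 116.

116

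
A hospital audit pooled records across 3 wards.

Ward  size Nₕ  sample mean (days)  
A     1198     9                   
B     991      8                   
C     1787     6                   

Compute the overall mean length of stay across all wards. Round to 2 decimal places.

x̄_st = (Σ Nₕx̄ₕ) / (Σ Nₕ) = (1198·9 + 991·8 + 1787·6) / 3976
= 29432 / 3976 = 7.4024... → 7.40.

7.40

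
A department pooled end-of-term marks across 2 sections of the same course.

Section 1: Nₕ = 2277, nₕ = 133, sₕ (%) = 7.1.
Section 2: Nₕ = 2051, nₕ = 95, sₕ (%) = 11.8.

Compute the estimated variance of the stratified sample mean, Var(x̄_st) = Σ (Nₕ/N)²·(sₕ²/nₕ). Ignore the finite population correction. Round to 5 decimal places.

N = 4328. Term for each stratum: Wₕ²sₕ²/nₕ.
Var(x̄_st) = 0.10490993 + 0.32915255 = 0.43406249 → 0.43406.

0.43406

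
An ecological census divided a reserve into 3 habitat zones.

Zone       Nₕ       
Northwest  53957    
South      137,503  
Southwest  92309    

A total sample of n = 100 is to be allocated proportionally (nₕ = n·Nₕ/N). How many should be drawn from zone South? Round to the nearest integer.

48

N = 53957 + 137503 + 92309 = 283769.
n_South = 100·137503/283769 = 48.456... → 48.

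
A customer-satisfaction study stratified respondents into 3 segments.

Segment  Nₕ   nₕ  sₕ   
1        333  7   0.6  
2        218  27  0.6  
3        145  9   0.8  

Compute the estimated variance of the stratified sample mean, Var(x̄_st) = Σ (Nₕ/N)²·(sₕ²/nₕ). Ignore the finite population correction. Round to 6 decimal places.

0.016167

N = 696; Wₕ = Nₕ/N.
segment 1: (333/696)²·0.6²/7 = 0.011772656
segment 2: (218/696)²·0.6²/27 = 0.001308077
segment 3: (145/696)²·0.8²/9 = 0.003086420
Sum = 0.016167152 → 0.016167.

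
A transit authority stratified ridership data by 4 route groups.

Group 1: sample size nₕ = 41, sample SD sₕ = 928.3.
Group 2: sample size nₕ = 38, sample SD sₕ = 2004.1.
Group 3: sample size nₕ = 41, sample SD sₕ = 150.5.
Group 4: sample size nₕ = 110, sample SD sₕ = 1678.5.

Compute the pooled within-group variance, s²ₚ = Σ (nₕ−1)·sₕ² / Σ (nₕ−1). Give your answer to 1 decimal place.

Degrees of freedom: 40 + 37 + 40 + 109 = 226.
Σ(nₕ−1)sₕ² = 40·861740.89 + 37·4016416.81 + 40·22650.25 + 109·2817362.25 = 491075552.82.
s²ₚ = 491075552.82 / 226 = 2172900.676... → 2172900.7.

2172900.7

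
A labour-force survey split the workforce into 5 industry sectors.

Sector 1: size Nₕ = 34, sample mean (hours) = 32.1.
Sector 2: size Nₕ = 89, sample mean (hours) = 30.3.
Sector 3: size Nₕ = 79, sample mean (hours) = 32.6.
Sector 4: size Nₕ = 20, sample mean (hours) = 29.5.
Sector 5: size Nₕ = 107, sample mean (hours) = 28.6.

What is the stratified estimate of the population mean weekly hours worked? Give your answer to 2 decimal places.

30.44

N = 34 + 89 + 79 + 20 + 107 = 329.
Weight each subgroup mean by Nₕ/N and sum.
Σ Nₕx̄ₕ = 34·32.1 + 89·30.3 + 79·32.6 + 20·29.5 + 107·28.6 = 1091.4 + 2696.7 + 2575.4 + 590 + 3060.2 = 10013.7.
Divide by N: 10013.7 / 329 = 30.4368... → 30.44.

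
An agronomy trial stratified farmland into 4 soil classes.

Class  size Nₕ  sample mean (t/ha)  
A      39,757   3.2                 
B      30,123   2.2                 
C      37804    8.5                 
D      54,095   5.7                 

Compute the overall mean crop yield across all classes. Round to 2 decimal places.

N = 39757 + 30123 + 37804 + 54095 = 161779.
The stratified mean weights each stratum mean by its population share Nₕ/N.
Σ Nₕx̄ₕ = 39757·3.2 + 30123·2.2 + 37804·8.5 + 54095·5.7 = 127222.4 + 66270.6 + 321334 + 308341.5 = 823168.5.
Divide by N: 823168.5 / 161779 = 5.0882... → 5.09.

5.09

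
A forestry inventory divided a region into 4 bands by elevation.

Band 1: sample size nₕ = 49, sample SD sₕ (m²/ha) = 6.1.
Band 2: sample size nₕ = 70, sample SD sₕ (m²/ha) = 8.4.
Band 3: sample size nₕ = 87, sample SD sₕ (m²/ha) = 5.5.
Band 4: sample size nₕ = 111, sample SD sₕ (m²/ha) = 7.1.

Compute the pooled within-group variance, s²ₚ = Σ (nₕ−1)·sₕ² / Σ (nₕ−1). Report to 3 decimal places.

47.289

Degrees of freedom: 48 + 69 + 86 + 110 = 313.
Σ(nₕ−1)sₕ² = 48·37.21 + 69·70.56 + 86·30.25 + 110·50.41 = 14801.32.
s²ₚ = 14801.32 / 313 = 47.28856... → 47.289.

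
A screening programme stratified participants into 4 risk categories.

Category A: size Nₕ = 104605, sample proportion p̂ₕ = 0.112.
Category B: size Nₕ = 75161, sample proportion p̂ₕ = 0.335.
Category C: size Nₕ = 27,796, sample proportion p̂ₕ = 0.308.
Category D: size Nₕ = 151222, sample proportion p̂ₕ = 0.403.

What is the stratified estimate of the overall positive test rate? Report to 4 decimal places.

0.2966

N = 104605 + 75161 + 27796 + 151222 = 358784.
Overall proportion = Σ (Nₕ/N)·p̂ₕ.
Σ Nₕp̂ₕ = 11715.76 + 25178.935 + 8561.168 + 60942.466 = 106398.329.
106398.329 / 358784 = 0.296553... → 0.2966.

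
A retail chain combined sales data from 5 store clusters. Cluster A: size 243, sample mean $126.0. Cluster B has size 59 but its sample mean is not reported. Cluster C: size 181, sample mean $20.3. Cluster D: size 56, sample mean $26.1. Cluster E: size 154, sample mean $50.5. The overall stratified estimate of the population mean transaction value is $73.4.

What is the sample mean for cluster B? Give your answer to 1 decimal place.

N = 243 + 59 + 181 + 56 + 154 = 693.
Overall total = μ·N = 73.4·693 = 50866.2.
Subtract the known strata: 243·126.0 + 181·20.3 + 56·26.1 + 154·50.5 = 43530.9.
Remaining total for cluster B: 50866.2 − 43530.9 = 7335.3.
Divide by its size: 7335.3 / 59 = 124.327... → 124.3.

124.3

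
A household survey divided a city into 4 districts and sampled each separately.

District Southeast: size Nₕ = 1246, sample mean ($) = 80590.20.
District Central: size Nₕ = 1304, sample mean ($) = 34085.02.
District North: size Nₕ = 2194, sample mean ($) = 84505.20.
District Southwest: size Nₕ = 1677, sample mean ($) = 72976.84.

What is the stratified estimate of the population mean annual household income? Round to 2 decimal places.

x̄_st = (Σ Nₕx̄ₕ) / (Σ Nₕ) = (1246·80590.20 + 1304·34085.02 + 2194·84505.20 + 1677·72976.84) / 6421
= 452648824.76 / 6421 = 70495.0669... → 70495.07.

70495.07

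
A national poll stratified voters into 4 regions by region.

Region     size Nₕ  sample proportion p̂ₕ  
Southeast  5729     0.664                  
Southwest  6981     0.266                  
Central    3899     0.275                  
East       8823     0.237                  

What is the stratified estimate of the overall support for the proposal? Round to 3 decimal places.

0.347

Wₕ = Nₕ/N with N = 25432: 0.2253, 0.2745, 0.1533, 0.3469.
p̂_st = 0.2253·0.664 + 0.2745·0.266 + 0.1533·0.275 + 0.3469·0.237 ≈ 0.34698... → 0.347.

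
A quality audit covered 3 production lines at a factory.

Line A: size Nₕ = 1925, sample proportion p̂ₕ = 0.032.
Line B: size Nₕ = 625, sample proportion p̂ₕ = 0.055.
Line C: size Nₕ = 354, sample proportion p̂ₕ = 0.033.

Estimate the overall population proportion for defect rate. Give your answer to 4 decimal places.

0.0371

N = 1925 + 625 + 354 = 2904.
Overall proportion = Σ (Nₕ/N)·p̂ₕ.
Σ Nₕp̂ₕ = 61.6 + 34.375 + 11.682 = 107.657.
107.657 / 2904 = 0.037072... → 0.0371.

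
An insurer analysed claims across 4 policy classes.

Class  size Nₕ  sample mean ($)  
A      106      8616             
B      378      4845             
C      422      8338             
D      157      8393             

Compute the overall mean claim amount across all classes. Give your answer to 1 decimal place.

x̄_st = (Σ Nₕx̄ₕ) / (Σ Nₕ) = (106·8616 + 378·4845 + 422·8338 + 157·8393) / 1063
= 7581043 / 1063 = 7131.743... → 7131.7.

7131.7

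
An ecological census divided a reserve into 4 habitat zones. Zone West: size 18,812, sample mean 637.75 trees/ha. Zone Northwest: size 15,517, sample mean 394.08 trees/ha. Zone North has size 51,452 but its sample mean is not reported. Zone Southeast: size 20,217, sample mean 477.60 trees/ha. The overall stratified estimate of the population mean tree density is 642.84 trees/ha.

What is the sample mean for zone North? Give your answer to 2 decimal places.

N = 18812 + 15517 + 51452 + 20217 = 105998.
Overall total = μ·N = 642.84·105998 = 68139754.32.
Subtract the known strata: 18812·637.75 + 15517·394.08 + 20217·477.60 = 27767931.56.
Remaining total for zone North: 68139754.32 − 27767931.56 = 40371822.76.
Divide by its size: 40371822.76 / 51452 = 784.6502... → 784.65.

784.65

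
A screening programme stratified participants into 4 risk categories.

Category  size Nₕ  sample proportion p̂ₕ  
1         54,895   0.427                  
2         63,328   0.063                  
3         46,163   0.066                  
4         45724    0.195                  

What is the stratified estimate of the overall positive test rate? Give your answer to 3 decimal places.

Wₕ = Nₕ/N with N = 210110: 0.2613, 0.3014, 0.2197, 0.2176.
p̂_st = 0.2613·0.427 + 0.3014·0.063 + 0.2197·0.066 + 0.2176·0.195 ≈ 0.18749... → 0.187.

0.187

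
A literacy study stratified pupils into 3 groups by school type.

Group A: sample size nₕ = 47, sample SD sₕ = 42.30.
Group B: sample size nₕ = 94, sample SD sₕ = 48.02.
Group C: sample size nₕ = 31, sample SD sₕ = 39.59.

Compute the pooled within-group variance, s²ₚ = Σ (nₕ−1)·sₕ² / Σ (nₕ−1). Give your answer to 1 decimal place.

2034.2

A: (47−1)·42.30² = 46·1789.29 = 82307.34
B: (94−1)·48.02² = 93·2305.9204 = 214450.5972
C: (31−1)·39.59² = 30·1567.3681 = 47021.043
Numerator = 343778.9802; denominator = Σ(nₕ−1) = 169.
s²ₚ = 343778.9802/169 = 2034.195... → 2034.2.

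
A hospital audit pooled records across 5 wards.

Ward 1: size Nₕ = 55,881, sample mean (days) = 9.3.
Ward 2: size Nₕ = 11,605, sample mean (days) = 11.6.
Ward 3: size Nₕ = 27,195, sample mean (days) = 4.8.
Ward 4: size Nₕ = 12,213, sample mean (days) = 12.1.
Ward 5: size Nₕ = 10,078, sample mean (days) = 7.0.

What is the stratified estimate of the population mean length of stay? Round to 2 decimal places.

8.58

x̄_st = (Σ Nₕx̄ₕ) / (Σ Nₕ) = (55881·9.3 + 11605·11.6 + 27195·4.8 + 12213·12.1 + 10078·7.0) / 116972
= 1003170.6 / 116972 = 8.5762... → 8.58.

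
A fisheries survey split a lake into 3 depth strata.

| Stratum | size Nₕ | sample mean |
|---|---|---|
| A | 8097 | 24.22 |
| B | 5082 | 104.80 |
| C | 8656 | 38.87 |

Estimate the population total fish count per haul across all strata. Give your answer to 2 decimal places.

1065161.66

A: 8097·24.22 = 196109.34
B: 5082·104.80 = 532593.6
C: 8656·38.87 = 336458.72
τ̂ = Σ Nₕx̄ₕ = 1065161.66.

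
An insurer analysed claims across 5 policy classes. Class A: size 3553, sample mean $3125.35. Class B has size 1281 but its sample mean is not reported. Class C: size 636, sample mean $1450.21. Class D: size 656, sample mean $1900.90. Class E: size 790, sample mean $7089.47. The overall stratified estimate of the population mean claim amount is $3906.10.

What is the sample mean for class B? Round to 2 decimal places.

Σ Nₕx̄ₕ = N·μ, so 1281·x̄_B = 6916·3906.10 − (3553·3125.35 + 636·1450.21 + 656·1900.90 + 790·7089.47).
= 27014587.6 − 18874373.81 = 8140213.79.
x̄_B = 8140213.79 / 1281 = 6354.5775... → 6354.58.

6354.58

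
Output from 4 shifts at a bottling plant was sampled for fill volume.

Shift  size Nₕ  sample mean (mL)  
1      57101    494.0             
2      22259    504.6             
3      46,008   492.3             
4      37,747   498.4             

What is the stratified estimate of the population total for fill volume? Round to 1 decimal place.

Population total = Σ Nₕ·x̄ₕ (each stratum's size times its mean).
57101·494.0 + 22259·504.6 + 46008·492.3 + 37747·498.4 = 28207894 + 11231891.4 + 22649738.4 + 18813104.8 = 80902628.6.

80902628.6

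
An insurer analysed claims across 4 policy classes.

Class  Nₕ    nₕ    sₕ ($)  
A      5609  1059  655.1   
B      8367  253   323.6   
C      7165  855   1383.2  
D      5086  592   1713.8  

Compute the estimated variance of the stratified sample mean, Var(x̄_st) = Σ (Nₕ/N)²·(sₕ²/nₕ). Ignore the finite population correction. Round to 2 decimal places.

N = 26227; Wₕ = Nₕ/N.
class A: (5609/26227)²·655.1²/1059 = 18.53501
class B: (8367/26227)²·323.6²/253 = 42.12489
class C: (7165/26227)²·1383.2²/855 = 167.00866
class D: (5086/26227)²·1713.8²/592 = 186.57526
Sum = 414.24383 → 414.24.

414.24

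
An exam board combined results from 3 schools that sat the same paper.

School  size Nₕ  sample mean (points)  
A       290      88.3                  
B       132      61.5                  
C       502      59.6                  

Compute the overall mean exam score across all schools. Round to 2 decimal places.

N = 924; weights Wₕ = Nₕ/N = (0.3139, 0.1429, 0.5433).
x̄_st = Σ Wₕ·x̄ₕ = 0.3139·88.3 + 0.1429·61.5 + 0.5433·59.6 ≈ 68.8790...
→ 68.88.

68.88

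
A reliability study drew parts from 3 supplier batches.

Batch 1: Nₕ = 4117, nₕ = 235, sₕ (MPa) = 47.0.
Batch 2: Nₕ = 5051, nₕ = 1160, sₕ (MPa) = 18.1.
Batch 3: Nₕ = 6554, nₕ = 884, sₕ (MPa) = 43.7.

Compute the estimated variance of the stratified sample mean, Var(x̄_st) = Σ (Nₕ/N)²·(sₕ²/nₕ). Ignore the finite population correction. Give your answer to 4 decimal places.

N = 15722; Wₕ = Nₕ/N.
batch 1: (4117/15722)²·47.0²/235 = 0.6445758
batch 2: (5051/15722)²·18.1²/1160 = 0.0291500
batch 3: (6554/15722)²·43.7²/884 = 0.3754118
Sum = 1.0491376 → 1.0491.

1.0491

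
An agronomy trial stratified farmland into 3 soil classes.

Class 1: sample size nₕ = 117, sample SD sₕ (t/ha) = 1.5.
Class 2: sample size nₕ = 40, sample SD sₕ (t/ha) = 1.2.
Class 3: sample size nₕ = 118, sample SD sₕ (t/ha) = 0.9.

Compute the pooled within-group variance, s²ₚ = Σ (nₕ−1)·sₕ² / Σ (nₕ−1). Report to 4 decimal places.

Degrees of freedom: 116 + 39 + 117 = 272.
Σ(nₕ−1)sₕ² = 116·2.25 + 39·1.44 + 117·0.81 = 411.93.
s²ₚ = 411.93 / 272 = 1.514449... → 1.5144.

1.5144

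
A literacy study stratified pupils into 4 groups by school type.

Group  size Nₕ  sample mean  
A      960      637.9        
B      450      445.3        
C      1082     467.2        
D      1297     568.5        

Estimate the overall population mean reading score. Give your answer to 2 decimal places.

542.52

N = 960 + 450 + 1082 + 1297 = 3789.
Overall mean = Σ (Nₕ/N)·x̄ₕ — weight by population share, not a simple average.
Σ Nₕx̄ₕ = 960·637.9 + 450·445.3 + 1082·467.2 + 1297·568.5 = 612384 + 200385 + 505510.4 + 737344.5 = 2055623.9.
Divide by N: 2055623.9 / 3789 = 542.5241... → 542.52.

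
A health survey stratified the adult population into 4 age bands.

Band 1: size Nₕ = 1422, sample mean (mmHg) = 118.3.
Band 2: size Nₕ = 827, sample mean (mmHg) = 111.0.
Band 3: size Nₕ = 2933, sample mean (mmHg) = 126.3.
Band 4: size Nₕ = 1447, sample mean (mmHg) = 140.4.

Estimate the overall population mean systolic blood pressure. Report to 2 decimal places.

N = 6629; weights Wₕ = Nₕ/N = (0.2145, 0.1248, 0.4424, 0.2183).
x̄_st = Σ Wₕ·x̄ₕ = 0.2145·118.3 + 0.1248·111.0 + 0.4424·126.3 + 0.2183·140.4 ≈ 125.7529...
→ 125.75.

125.75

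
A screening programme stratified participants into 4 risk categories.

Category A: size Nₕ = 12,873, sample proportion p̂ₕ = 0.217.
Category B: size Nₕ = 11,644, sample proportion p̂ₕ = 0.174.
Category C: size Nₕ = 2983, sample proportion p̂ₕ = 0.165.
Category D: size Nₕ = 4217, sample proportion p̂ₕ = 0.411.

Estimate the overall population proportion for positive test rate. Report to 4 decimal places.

0.2221

Wₕ = Nₕ/N with N = 31717: 0.4059, 0.3671, 0.0941, 0.1330.
p̂_st = 0.4059·0.217 + 0.3671·0.174 + 0.0941·0.165 + 0.1330·0.411 ≈ 0.222117... → 0.2221.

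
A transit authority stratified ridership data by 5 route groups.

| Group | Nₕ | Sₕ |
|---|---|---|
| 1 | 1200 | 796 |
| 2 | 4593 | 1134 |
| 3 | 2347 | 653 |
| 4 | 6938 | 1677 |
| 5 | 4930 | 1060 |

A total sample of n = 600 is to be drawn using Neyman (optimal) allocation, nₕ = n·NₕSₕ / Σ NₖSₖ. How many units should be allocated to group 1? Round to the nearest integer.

1: NₕSₕ = 1200·796 = 955200
2: NₕSₕ = 4593·1134 = 5208462
3: NₕSₕ = 2347·653 = 1532591
4: NₕSₕ = 6938·1677 = 11635026
5: NₕSₕ = 4930·1060 = 5225800
Σ NₕSₕ = 24557079.
n_1 = 600·955200/24557079 = 23.338... → 23.

23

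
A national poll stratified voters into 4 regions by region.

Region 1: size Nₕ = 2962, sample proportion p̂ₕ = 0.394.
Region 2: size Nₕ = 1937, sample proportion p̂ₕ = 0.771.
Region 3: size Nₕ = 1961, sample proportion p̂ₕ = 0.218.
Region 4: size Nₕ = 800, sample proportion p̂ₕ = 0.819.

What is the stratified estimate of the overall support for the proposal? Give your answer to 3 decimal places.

0.489

Wₕ = Nₕ/N with N = 7660: 0.3867, 0.2529, 0.2560, 0.1044.
p̂_st = 0.3867·0.394 + 0.2529·0.771 + 0.2560·0.218 + 0.1044·0.819 ≈ 0.48866... → 0.489.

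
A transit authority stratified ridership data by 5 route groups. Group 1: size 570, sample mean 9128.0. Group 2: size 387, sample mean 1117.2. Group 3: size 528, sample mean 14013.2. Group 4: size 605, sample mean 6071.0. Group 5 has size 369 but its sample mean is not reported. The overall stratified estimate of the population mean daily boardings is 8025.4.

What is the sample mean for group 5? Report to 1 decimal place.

Σ Nₕx̄ₕ = N·μ, so 369·x̄_5 = 2459·8025.4 − (570·9128.0 + 387·1117.2 + 528·14013.2 + 605·6071.0).
= 19734458.6 − 16707241 = 3027217.6.
x̄_5 = 3027217.6 / 369 = 8203.842... → 8203.8.

8203.8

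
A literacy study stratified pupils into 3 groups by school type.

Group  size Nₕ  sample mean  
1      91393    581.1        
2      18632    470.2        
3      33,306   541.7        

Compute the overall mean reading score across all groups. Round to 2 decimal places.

N = 91393 + 18632 + 33306 = 143331.
Weight each subgroup mean by Nₕ/N and sum.
Σ Nₕx̄ₕ = 91393·581.1 + 18632·470.2 + 33306·541.7 = 53108472.3 + 8760766.4 + 18041860.2 = 79911098.9.
Divide by N: 79911098.9 / 143331 = 557.5284... → 557.53.

557.53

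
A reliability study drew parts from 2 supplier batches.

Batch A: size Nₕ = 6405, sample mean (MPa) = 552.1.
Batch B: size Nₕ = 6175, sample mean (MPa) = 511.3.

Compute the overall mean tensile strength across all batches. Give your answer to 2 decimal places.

532.07

N = 6405 + 6175 = 12580.
Weight each subgroup mean by Nₕ/N and sum.
Σ Nₕx̄ₕ = 6405·552.1 + 6175·511.3 = 3536200.5 + 3157277.5 = 6693478.
Divide by N: 6693478 / 12580 = 532.0730... → 532.07.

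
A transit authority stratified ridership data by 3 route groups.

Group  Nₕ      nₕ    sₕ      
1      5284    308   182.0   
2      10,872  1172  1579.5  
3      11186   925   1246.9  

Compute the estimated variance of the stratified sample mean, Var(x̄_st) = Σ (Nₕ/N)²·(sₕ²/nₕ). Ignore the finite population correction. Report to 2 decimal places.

621.91

N = 27342; Wₕ = Nₕ/N.
group 1: (5284/27342)²·182.0²/308 = 4.01659
group 2: (10872/27342)²·1579.5²/1172 = 336.56580
group 3: (11186/27342)²·1246.9²/925 = 281.32647
Sum = 621.90885 → 621.91.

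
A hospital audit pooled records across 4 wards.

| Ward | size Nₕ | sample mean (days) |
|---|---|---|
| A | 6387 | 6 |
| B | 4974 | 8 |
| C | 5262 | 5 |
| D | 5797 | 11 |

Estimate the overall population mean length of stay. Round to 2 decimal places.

7.50

N = 6387 + 4974 + 5262 + 5797 = 22420.
The stratified mean weights each stratum mean by its population share Nₕ/N.
Σ Nₕx̄ₕ = 6387·6 + 4974·8 + 5262·5 + 5797·11 = 38322 + 39792 + 26310 + 63767 = 168191.
Divide by N: 168191 / 22420 = 7.5018... → 7.50.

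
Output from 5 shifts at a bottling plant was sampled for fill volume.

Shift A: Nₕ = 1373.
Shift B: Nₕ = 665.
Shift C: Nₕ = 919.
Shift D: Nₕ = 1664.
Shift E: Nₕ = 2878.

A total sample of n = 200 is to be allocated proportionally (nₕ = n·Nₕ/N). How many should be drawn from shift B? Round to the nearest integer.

18

N = 1373 + 665 + 919 + 1664 + 2878 = 7499.
n_B = 200·665/7499 = 17.736... → 18.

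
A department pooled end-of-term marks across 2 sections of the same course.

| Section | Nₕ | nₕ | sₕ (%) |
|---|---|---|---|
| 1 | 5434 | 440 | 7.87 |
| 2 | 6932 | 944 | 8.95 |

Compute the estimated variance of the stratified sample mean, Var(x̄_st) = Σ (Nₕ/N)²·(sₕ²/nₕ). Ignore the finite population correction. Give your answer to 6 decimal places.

0.053846

N = 12366; Wₕ = Nₕ/N.
section 1: (5434/12366)²·7.87²/440 = 0.027181760
section 2: (6932/12366)²·8.95²/944 = 0.026664454
Sum = 0.053846214 → 0.053846.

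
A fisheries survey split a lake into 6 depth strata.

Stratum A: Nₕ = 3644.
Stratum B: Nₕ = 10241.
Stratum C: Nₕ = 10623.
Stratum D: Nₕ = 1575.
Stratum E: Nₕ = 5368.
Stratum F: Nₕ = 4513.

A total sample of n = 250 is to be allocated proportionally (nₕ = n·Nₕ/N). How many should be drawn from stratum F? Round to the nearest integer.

N = 3644 + 10241 + 10623 + 1575 + 5368 + 4513 = 35964.
n_F = 250·4513/35964 = 31.372... → 31.

31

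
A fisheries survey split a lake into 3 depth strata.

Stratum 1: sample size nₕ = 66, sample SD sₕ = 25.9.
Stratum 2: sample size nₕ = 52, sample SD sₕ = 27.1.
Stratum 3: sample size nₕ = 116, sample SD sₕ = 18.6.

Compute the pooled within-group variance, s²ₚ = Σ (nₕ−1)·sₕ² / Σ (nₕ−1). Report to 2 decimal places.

1: (66−1)·25.9² = 65·670.81 = 43602.65
2: (52−1)·27.1² = 51·734.41 = 37454.91
3: (116−1)·18.6² = 115·345.96 = 39785.4
Numerator = 120842.96; denominator = Σ(nₕ−1) = 231.
s²ₚ = 120842.96/231 = 523.1297... → 523.13.

523.13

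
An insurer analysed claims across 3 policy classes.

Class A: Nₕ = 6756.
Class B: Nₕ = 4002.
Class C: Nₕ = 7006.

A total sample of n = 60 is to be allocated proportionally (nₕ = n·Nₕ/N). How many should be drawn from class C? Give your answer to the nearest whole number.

24

Share of class C = 7006/17764 = 0.39439.
Allocate 60 × 0.39439 = 23.664... → 24.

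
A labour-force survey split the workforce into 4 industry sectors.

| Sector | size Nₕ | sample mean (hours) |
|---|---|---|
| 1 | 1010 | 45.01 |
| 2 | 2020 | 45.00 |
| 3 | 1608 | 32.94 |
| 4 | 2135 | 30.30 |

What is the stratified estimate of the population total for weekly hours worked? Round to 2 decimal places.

Estimate total by summing Nₕ·x̄ₕ over strata.
1010·45.01 + 2020·45.00 + 1608·32.94 + 2135·30.30 = 45460.1 + 90900 + 52967.52 + 64690.5 = 254018.12.

254018.12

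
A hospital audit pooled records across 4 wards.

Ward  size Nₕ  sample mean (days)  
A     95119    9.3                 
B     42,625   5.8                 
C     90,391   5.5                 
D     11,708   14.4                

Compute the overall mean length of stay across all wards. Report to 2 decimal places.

N = 95119 + 42625 + 90391 + 11708 = 239843.
The stratified mean weights each stratum mean by its population share Nₕ/N.
Σ Nₕx̄ₕ = 95119·9.3 + 42625·5.8 + 90391·5.5 + 11708·14.4 = 884606.7 + 247225 + 497150.5 + 168595.2 = 1797577.4.
Divide by N: 1797577.4 / 239843 = 7.4948... → 7.49.

7.49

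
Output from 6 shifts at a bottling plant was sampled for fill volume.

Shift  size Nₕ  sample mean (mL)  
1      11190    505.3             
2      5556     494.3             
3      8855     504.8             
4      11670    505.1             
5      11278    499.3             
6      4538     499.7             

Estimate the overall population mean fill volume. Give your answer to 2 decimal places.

502.27

N = 53087; weights Wₕ = Nₕ/N = (0.2108, 0.1047, 0.1668, 0.2198, 0.2124, 0.0855).
x̄_st = Σ Wₕ·x̄ₕ = 0.2108·505.3 + 0.1047·494.3 + 0.1668·504.8 + 0.2198·505.1 + 0.2124·499.3 + 0.0855·499.7 ≈ 502.2680...
→ 502.27.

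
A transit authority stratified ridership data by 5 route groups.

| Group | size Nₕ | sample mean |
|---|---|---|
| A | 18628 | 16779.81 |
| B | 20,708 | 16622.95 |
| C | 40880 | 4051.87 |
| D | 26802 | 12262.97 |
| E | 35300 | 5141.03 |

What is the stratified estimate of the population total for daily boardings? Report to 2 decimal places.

1332593275.82

Population total = Σ Nₕ·x̄ₕ (each stratum's size times its mean).
18628·16779.81 + 20708·16622.95 + 40880·4051.87 + 26802·12262.97 + 35300·5141.03 = 312574300.68 + 344228048.6 + 165640445.6 + 328672121.94 + 181478359 = 1332593275.82.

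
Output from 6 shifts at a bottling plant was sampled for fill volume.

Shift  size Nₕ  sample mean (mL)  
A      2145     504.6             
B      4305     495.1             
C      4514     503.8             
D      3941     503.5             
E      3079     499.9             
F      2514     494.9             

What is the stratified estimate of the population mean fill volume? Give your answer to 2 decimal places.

x̄_st = (Σ Nₕx̄ₕ) / (Σ Nₕ) = (2145·504.6 + 4305·495.1 + 4514·503.8 + 3941·503.5 + 3079·499.9 + 2514·494.9) / 20498
= 10255589.9 / 20498 = 500.3215... → 500.32.

500.32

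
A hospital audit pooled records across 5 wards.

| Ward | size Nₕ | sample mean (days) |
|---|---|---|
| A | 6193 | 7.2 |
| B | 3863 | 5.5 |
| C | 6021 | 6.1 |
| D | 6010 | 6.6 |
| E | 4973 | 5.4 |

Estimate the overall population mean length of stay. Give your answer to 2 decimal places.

6.25

N = 6193 + 3863 + 6021 + 6010 + 4973 = 27060.
The stratified mean weights each stratum mean by its population share Nₕ/N.
Σ Nₕx̄ₕ = 6193·7.2 + 3863·5.5 + 6021·6.1 + 6010·6.6 + 4973·5.4 = 44589.6 + 21246.5 + 36728.1 + 39666 + 26854.2 = 169084.4.
Divide by N: 169084.4 / 27060 = 6.2485... → 6.25.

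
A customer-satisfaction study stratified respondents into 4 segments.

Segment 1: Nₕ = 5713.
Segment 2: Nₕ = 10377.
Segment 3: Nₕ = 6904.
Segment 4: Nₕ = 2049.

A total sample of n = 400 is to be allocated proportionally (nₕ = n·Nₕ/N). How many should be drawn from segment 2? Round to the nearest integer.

166

Share of segment 2 = 10377/25043 = 0.41437.
Allocate 400 × 0.41437 = 165.747... → 166.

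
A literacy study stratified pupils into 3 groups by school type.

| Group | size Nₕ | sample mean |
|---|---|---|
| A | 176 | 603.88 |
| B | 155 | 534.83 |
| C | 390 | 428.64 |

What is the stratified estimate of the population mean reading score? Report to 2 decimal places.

494.25

N = 721; weights Wₕ = Nₕ/N = (0.2441, 0.2150, 0.5409).
x̄_st = Σ Wₕ·x̄ₕ = 0.2441·603.88 + 0.2150·534.83 + 0.5409·428.64 ≈ 494.2457...
→ 494.25.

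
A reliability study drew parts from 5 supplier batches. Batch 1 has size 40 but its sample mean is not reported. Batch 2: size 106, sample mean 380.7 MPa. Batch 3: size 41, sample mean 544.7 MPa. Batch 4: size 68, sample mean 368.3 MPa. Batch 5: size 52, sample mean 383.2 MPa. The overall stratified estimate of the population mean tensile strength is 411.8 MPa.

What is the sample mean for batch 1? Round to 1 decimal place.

469.1

N = 40 + 106 + 41 + 68 + 52 = 307.
Overall total = μ·N = 411.8·307 = 126422.6.
Subtract the known strata: 106·380.7 + 41·544.7 + 68·368.3 + 52·383.2 = 107657.7.
Remaining total for batch 1: 126422.6 − 107657.7 = 18764.9.
Divide by its size: 18764.9 / 40 = 469.123... → 469.1.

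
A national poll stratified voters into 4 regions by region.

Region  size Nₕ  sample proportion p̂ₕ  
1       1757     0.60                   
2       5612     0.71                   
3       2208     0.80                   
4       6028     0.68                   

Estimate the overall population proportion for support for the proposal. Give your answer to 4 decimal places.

Wₕ = Nₕ/N with N = 15605: 0.1126, 0.3596, 0.1415, 0.3863.
p̂_st = 0.1126·0.60 + 0.3596·0.71 + 0.1415·0.80 + 0.3863·0.68 ≈ 0.698761... → 0.6988.

0.6988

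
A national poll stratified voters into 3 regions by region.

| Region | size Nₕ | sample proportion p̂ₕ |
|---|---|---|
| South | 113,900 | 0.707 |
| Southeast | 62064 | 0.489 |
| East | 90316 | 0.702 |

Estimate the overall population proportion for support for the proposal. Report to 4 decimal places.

N = 113900 + 62064 + 90316 = 266280.
Overall proportion = Σ (Nₕ/N)·p̂ₕ.
Σ Nₕp̂ₕ = 80527.3 + 30349.296 + 63401.832 = 174278.428.
174278.428 / 266280 = 0.654493... → 0.6545.

0.6545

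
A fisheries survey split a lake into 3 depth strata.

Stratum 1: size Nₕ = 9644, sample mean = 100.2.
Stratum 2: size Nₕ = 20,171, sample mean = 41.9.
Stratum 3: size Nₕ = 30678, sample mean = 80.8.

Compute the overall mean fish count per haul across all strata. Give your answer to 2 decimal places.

N = 9644 + 20171 + 30678 = 60493.
Weight each subgroup mean by Nₕ/N and sum.
Σ Nₕx̄ₕ = 9644·100.2 + 20171·41.9 + 30678·80.8 = 966328.8 + 845164.9 + 2478782.4 = 4290276.1.
Divide by N: 4290276.1 / 60493 = 70.9219... → 70.92.

70.92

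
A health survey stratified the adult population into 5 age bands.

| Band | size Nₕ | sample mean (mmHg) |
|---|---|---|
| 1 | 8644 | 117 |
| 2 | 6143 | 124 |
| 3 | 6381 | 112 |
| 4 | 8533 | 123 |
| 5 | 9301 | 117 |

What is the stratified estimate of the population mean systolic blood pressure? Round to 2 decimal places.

x̄_st = (Σ Nₕx̄ₕ) / (Σ Nₕ) = (8644·117 + 6143·124 + 6381·112 + 8533·123 + 9301·117) / 39002
= 4625528 / 39002 = 118.5972... → 118.60.

118.60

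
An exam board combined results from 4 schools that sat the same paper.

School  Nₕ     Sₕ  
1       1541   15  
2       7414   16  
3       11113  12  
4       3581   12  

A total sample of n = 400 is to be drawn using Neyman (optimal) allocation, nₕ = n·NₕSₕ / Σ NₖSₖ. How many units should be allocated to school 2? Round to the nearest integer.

149

1: NₕSₕ = 1541·15 = 23115
2: NₕSₕ = 7414·16 = 118624
3: NₕSₕ = 11113·12 = 133356
4: NₕSₕ = 3581·12 = 42972
Σ NₕSₕ = 318067.
n_2 = 400·118624/318067 = 149.181... → 149.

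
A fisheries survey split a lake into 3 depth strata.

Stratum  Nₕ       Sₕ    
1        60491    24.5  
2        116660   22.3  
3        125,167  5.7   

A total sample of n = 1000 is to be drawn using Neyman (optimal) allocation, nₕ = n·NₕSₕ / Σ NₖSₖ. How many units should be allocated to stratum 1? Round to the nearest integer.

309

Σ NₕSₕ = 60491·24.5 + 116660·22.3 + 125167·5.7 = 4796999.4.
Share for 1: 1482029.5/4796999.4 = 0.30895.
n_1 = 1000 × 0.30895 = 308.949... → 309.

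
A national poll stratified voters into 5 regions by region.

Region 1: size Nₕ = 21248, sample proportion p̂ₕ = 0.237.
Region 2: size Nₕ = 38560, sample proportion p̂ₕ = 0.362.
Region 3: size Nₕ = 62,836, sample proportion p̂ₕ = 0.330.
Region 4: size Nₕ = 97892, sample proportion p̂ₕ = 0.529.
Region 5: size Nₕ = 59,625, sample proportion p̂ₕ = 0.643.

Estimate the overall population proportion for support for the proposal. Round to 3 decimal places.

0.463

N = 21248 + 38560 + 62836 + 97892 + 59625 = 280161.
Overall proportion = Σ (Nₕ/N)·p̂ₕ.
Σ Nₕp̂ₕ = 5035.776 + 13958.72 + 20735.88 + 51784.868 + 38338.875 = 129854.119.
129854.119 / 280161 = 0.46350... → 0.463.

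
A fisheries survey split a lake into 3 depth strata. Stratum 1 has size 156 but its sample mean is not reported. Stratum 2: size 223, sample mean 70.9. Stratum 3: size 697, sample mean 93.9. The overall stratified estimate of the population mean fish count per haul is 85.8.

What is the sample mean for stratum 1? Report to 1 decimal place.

70.9

N = 156 + 223 + 697 = 1076.
Overall total = μ·N = 85.8·1076 = 92320.8.
Subtract the known strata: 223·70.9 + 697·93.9 = 81259.
Remaining total for stratum 1: 92320.8 − 81259 = 11061.8.
Divide by its size: 11061.8 / 156 = 70.909... → 70.9.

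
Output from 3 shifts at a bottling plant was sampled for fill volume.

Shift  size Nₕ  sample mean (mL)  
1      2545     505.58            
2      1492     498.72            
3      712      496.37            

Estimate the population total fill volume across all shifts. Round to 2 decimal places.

Estimate total by summing Nₕ·x̄ₕ over strata.
2545·505.58 + 1492·498.72 + 712·496.37 = 1286701.1 + 744090.24 + 353415.44 = 2384206.78.

2384206.78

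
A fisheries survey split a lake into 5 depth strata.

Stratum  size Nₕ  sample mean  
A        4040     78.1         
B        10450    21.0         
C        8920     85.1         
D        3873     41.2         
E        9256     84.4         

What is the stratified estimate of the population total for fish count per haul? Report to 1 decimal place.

A: 4040·78.1 = 315524
B: 10450·21.0 = 219450
C: 8920·85.1 = 759092
D: 3873·41.2 = 159567.6
E: 9256·84.4 = 781206.4
τ̂ = Σ Nₕx̄ₕ = 2234840.0.

2234840.0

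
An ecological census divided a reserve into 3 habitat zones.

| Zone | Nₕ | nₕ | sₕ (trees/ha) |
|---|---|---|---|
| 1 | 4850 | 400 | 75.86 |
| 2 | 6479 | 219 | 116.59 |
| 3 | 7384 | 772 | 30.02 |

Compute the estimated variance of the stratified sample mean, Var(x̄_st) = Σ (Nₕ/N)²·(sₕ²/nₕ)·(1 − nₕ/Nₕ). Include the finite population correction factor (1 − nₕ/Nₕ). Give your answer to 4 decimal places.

8.2386

N = 18713. Term for each stratum: Wₕ²sₕ²/nₕ·(1−nₕ/Nₕ).
Var(x̄_st) = 0.8867079 + 7.1890908 + 0.1627578 = 8.2385565 → 8.2386.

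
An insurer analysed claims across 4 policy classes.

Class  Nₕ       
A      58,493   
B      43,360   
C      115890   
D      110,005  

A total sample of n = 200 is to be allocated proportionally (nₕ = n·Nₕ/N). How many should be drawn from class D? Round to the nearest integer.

Share of class D = 110005/327748 = 0.33564.
Allocate 200 × 0.33564 = 67.128... → 67.

67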